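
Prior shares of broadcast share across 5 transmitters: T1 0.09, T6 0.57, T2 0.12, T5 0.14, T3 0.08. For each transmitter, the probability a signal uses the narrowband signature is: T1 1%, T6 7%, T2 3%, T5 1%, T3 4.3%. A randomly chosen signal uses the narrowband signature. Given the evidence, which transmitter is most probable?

T6

Prior × likelihood for each hypothesis:
  T1: 0.09 × 0.01 = 0.0009
  T6: 0.57 × 0.07 = 0.0399
  T2: 0.12 × 0.03 = 0.0036
  T5: 0.14 × 0.01 = 0.0014
  T3: 0.08 × 0.043 = 0.00344
Sum = 0.04924.
Largest term belongs to T6, so T6 is most probable.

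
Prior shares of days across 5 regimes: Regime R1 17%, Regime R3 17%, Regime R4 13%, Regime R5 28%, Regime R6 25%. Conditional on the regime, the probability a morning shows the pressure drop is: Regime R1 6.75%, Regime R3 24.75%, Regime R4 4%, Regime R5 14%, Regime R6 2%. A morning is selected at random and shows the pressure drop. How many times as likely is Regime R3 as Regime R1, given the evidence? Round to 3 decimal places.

3.667

Prior × likelihood for each hypothesis:
  Regime R1: 0.17 × 0.0675 = 0.011475
  Regime R3: 0.17 × 0.2475 = 0.042075
  Regime R4: 0.13 × 0.04 = 0.0052
  Regime R5: 0.28 × 0.14 = 0.0392
  Regime R6: 0.25 × 0.02 = 0.005
Normalizing constant = 0.10295.
The ratio is 0.042075 / 0.011475 (the normalizer cancels) = 3.667.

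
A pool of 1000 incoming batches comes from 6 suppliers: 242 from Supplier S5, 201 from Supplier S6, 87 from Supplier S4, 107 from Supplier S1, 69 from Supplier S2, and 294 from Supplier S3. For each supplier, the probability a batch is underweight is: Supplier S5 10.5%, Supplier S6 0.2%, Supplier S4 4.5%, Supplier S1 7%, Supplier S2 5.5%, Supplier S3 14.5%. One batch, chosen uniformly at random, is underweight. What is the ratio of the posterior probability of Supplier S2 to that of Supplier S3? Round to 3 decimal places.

Unnormalized posteriors (prior × likelihood):
  Supplier S5: 0.242 × 0.105 = 0.02541
  Supplier S6: 0.201 × 0.002 = 0.000402
  Supplier S4: 0.087 × 0.045 = 0.003915
  Supplier S1: 0.107 × 0.07 = 0.00749
  Supplier S2: 0.069 × 0.055 = 0.003795
  Supplier S3: 0.294 × 0.145 = 0.04263
Sum = 0.083642.
The ratio is 0.003795 / 0.04263 (the normalizer cancels) = 0.089.

0.089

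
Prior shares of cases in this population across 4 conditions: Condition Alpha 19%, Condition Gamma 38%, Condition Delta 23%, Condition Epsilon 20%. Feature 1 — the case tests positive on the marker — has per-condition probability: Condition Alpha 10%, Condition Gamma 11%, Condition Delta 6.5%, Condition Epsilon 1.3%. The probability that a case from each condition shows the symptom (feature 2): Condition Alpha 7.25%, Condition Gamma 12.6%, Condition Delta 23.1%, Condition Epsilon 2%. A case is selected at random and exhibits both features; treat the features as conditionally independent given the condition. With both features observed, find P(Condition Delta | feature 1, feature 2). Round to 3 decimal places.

0.340

Prior × likelihood for each hypothesis:
  Condition Alpha: 0.19 × 0.1 × 0.0725 = 0.0013775
  Condition Gamma: 0.38 × 0.11 × 0.126 = 0.0052668
  Condition Delta: 0.23 × 0.065 × 0.231 = 0.00345345
  Condition Epsilon: 0.2 × 0.013 × 0.02 = 0.000052
Total = 0.01014975.
P(Condition Delta | evidence) = 0.00345345 / 0.01014975 ≈ 0.340.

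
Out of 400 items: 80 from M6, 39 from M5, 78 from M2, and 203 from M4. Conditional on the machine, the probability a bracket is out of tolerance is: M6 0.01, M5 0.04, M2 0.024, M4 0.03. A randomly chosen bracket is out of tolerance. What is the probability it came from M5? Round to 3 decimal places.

Compute prior × likelihood for every hypothesis:
  M6: 0.2 × 0.01 = 0.002
  M5: 0.0975 × 0.04 = 0.0039
  M2: 0.195 × 0.024 = 0.00468
  M4: 0.5075 × 0.03 = 0.015225
Sum = 0.025805.
P(M5 | evidence) = 0.0039 / 0.025805 ≈ 0.151.

0.151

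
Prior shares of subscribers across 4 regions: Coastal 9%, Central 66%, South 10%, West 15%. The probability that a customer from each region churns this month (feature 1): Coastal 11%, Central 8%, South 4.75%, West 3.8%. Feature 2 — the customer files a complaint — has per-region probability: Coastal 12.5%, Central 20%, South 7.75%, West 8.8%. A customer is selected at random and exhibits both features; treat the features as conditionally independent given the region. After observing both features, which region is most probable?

By Bayes' rule, posterior ∝ prior × likelihood:
  Coastal: 0.09 × 0.11 × 0.125 = 0.0012375
  Central: 0.66 × 0.08 × 0.2 = 0.01056
  South: 0.1 × 0.0475 × 0.0775 = 0.000368125
  West: 0.15 × 0.038 × 0.088 = 0.0005016
Sum = 0.012667225.
Largest term belongs to Central, so Central is most probable.

Central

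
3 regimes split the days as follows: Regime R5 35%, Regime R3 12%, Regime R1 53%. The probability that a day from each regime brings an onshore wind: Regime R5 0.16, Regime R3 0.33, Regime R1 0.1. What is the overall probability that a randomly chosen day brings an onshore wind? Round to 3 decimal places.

By Bayes' rule, posterior ∝ prior × likelihood:
  Regime R5: 0.35 × 0.16 = 0.056
  Regime R3: 0.12 × 0.33 = 0.0396
  Regime R1: 0.53 × 0.1 = 0.053
P(onshore) = 0.056 + 0.0396 + 0.053 = 0.1486 → 0.149.

0.149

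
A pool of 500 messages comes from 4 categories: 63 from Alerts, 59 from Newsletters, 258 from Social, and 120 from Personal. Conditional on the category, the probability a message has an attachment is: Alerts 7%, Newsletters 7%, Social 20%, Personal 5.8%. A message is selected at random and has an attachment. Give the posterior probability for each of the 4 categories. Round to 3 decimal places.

By Bayes' rule, posterior ∝ prior × likelihood:
  Alerts: 0.126 × 0.07 = 0.00882
  Newsletters: 0.118 × 0.07 = 0.00826
  Social: 0.516 × 0.2 = 0.1032
  Personal: 0.24 × 0.058 = 0.01392
Total = 0.1342.
P(Alerts | attachment) = 0.00882/0.1342 ≈ 0.066
P(Newsletters | attachment) = 0.00826/0.1342 ≈ 0.062
P(Social | attachment) = 0.1032/0.1342 ≈ 0.769
P(Personal | attachment) = 0.01392/0.1342 ≈ 0.104
(Check: 0.066+0.062+0.769+0.104 = 1.001.)

Alerts 0.066, Newsletters 0.062, Social 0.769, Personal 0.104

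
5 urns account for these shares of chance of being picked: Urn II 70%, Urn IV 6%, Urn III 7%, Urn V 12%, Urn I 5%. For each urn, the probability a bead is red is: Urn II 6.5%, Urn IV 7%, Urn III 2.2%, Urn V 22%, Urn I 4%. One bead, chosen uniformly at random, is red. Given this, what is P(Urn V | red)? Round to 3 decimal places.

By Bayes' rule, posterior ∝ prior × likelihood:
  Urn II: 0.7 × 0.065 = 0.0455
  Urn IV: 0.06 × 0.07 = 0.0042
  Urn III: 0.07 × 0.022 = 0.00154
  Urn V: 0.12 × 0.22 = 0.0264
  Urn I: 0.05 × 0.04 = 0.002
Sum = 0.07964.
P(Urn V | evidence) = 0.0264 / 0.07964 ≈ 0.331.

0.331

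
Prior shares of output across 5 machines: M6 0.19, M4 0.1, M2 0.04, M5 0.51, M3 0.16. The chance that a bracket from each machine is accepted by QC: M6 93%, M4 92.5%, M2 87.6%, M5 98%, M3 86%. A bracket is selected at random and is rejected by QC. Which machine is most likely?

M3

Taking complements, P(rejected | each) = M6 0.07, M4 0.075, M2 0.124, M5 0.02, M3 0.14.
Compute prior × likelihood for every hypothesis:
  M6: 0.19 × 0.07 = 0.0133
  M4: 0.1 × 0.075 = 0.0075
  M2: 0.04 × 0.124 = 0.00496
  M5: 0.51 × 0.02 = 0.0102
  M3: 0.16 × 0.14 = 0.0224
Total = 0.05836.
Largest term belongs to M3, so M3 is most probable.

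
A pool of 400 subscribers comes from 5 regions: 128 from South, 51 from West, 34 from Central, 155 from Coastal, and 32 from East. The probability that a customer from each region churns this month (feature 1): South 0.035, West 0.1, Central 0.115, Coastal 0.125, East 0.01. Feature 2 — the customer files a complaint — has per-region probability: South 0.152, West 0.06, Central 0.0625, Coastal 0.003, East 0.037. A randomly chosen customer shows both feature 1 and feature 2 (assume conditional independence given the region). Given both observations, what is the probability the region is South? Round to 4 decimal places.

Prior × likelihood for each hypothesis:
  South: 0.32 × 0.035 × 0.152 = 0.0017024
  West: 0.1275 × 0.1 × 0.06 = 0.000765
  Central: 0.085 × 0.115 × 0.0625 = 0.0006109375
  Coastal: 0.3875 × 0.125 × 0.003 = 0.0001453125
  East: 0.08 × 0.01 × 0.037 = 0.0000296
Sum = 0.00325325.
P(South | evidence) = 0.0017024 / 0.00325325 ≈ 0.5233.

0.5233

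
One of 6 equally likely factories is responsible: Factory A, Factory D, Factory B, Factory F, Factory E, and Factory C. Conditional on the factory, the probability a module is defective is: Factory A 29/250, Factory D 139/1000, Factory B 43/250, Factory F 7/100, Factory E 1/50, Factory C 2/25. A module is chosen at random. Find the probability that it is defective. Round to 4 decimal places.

0.0995

Since the prior is uniform, the posterior is proportional to the likelihood:
  Factory A: 0.116
  Factory D: 0.139
  Factory B: 0.172
  Factory F: 0.07
  Factory E: 0.02
  Factory C: 0.08
P(defective) = (1/6) × (0.116 + 0.139 + 0.172 + 0.07 + 0.02 + 0.08) = 0.597/6 ≈ 0.0995.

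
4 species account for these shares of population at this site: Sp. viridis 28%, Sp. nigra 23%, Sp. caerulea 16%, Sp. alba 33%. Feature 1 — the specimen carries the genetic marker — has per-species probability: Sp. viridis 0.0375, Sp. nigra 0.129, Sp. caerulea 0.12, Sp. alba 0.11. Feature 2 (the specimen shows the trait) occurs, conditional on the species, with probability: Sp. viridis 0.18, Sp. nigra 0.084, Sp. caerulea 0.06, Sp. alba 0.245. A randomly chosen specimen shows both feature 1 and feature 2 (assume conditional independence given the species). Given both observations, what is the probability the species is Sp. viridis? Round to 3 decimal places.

0.131

Unnormalized posteriors (prior × likelihood):
  Sp. viridis: 0.28 × 0.0375 × 0.18 = 0.00189
  Sp. nigra: 0.23 × 0.129 × 0.084 = 0.00249228
  Sp. caerulea: 0.16 × 0.12 × 0.06 = 0.001152
  Sp. alba: 0.33 × 0.11 × 0.245 = 0.0088935
Sum = 0.01442778.
P(Sp. viridis | evidence) = 0.00189 / 0.01442778 ≈ 0.131.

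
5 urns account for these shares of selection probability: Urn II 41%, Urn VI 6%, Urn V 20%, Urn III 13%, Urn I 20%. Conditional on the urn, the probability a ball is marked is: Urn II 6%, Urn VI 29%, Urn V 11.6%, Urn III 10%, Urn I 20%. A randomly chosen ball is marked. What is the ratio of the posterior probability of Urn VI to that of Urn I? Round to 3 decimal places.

Prior × likelihood for each hypothesis:
  Urn II: 0.41 × 0.06 = 0.0246
  Urn VI: 0.06 × 0.29 = 0.0174
  Urn V: 0.2 × 0.116 = 0.0232
  Urn III: 0.13 × 0.1 = 0.013
  Urn I: 0.2 × 0.2 = 0.04
Sum = 0.1182.
The ratio is 0.0174 / 0.04 (the normalizer cancels) = 0.435.

0.435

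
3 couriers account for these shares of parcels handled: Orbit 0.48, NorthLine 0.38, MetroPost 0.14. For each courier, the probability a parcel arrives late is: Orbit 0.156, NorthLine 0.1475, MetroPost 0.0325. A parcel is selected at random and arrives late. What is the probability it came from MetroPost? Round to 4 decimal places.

0.0336

Unnormalized posteriors (prior × likelihood):
  Orbit: 0.48 × 0.156 = 0.07488
  NorthLine: 0.38 × 0.1475 = 0.05605
  MetroPost: 0.14 × 0.0325 = 0.00455
Sum = 0.13548.
P(MetroPost | evidence) = 0.00455 / 0.13548 ≈ 0.0336.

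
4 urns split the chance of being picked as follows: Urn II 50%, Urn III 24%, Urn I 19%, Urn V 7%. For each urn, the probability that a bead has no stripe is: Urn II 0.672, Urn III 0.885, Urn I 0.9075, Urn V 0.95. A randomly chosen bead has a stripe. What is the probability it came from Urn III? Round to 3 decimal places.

Taking complements, P(striped | each) = Urn II 0.328, Urn III 0.115, Urn I 0.0925, Urn V 0.05.
Compute prior × likelihood for every hypothesis:
  Urn II: 0.5 × 0.328 = 0.164
  Urn III: 0.24 × 0.115 = 0.0276
  Urn I: 0.19 × 0.0925 = 0.017575
  Urn V: 0.07 × 0.05 = 0.0035
Sum = 0.212675.
P(Urn III | evidence) = 0.0276 / 0.212675 ≈ 0.130.

0.130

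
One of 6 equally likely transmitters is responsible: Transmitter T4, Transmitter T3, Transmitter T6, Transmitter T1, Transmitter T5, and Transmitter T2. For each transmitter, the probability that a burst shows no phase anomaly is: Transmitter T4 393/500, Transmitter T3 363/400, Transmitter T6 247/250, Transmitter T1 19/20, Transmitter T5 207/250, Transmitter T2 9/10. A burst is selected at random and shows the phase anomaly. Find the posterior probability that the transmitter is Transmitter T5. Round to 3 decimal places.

Taking complements, P(anomaly | each) = Transmitter T4 0.214, Transmitter T3 0.0925, Transmitter T6 0.012, Transmitter T1 0.05, Transmitter T5 0.172, Transmitter T2 0.1.
Since the prior is uniform, the posterior is proportional to the likelihood:
  Transmitter T4: 0.214
  Transmitter T3: 0.0925
  Transmitter T6: 0.012
  Transmitter T1: 0.05
  Transmitter T5: 0.172
  Transmitter T2: 0.1
Total = 0.6405.
P(Transmitter T5 | evidence) = 0.172 / 0.6405 ≈ 0.269.

0.269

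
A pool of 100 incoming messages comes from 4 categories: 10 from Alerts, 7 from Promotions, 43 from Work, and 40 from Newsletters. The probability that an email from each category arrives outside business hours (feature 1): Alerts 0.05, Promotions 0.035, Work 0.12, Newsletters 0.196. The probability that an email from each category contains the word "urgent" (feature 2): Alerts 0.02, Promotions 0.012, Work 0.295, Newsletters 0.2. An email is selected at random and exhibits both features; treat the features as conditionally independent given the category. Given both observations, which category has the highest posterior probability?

Newsletters

Prior × likelihood for each hypothesis:
  Alerts: 0.1 × 0.05 × 0.02 = 0.0001
  Promotions: 0.07 × 0.035 × 0.012 = 0.0000294
  Work: 0.43 × 0.12 × 0.295 = 0.015222
  Newsletters: 0.4 × 0.196 × 0.2 = 0.01568
Normalizing constant = 0.0310314.
Largest term belongs to Newsletters, so Newsletters is most probable.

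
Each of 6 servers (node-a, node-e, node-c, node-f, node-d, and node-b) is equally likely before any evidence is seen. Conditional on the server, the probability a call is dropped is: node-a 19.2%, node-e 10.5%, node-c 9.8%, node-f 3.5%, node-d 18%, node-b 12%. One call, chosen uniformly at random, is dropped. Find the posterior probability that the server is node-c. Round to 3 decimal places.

0.134

Since the prior is uniform, the posterior is proportional to the likelihood:
  node-a: 0.192
  node-e: 0.105
  node-c: 0.098
  node-f: 0.035
  node-d: 0.18
  node-b: 0.12
Sum = 0.73.
P(node-c | evidence) = 0.098 / 0.73 ≈ 0.134.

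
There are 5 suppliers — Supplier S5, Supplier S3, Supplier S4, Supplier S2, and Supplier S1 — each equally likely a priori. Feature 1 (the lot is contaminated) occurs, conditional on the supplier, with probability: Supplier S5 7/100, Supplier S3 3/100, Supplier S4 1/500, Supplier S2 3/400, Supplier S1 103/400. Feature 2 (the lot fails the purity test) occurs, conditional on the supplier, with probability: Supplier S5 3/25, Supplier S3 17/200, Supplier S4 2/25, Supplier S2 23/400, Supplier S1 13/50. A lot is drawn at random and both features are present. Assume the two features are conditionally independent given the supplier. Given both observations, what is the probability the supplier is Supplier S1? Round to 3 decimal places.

0.853

With a uniform prior (1/5 each), posterior ∝ likelihood:
  Supplier S5: 0.07 × 0.12 = 0.0084
  Supplier S3: 0.03 × 0.085 = 0.00255
  Supplier S4: 0.002 × 0.08 = 0.00016
  Supplier S2: 0.0075 × 0.0575 = 0.00043125
  Supplier S1: 0.2575 × 0.26 = 0.06695
Sum = 0.07849125.
P(Supplier S1 | evidence) = 0.06695 / 0.07849125 ≈ 0.853.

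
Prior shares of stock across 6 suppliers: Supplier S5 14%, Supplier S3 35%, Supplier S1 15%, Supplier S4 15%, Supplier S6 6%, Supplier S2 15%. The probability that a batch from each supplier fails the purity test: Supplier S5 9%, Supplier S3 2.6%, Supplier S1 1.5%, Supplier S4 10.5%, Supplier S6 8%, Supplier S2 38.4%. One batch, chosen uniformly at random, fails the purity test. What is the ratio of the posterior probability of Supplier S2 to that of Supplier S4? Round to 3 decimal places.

Unnormalized posteriors (prior × likelihood):
  Supplier S5: 0.14 × 0.09 = 0.0126
  Supplier S3: 0.35 × 0.026 = 0.0091
  Supplier S1: 0.15 × 0.015 = 0.00225
  Supplier S4: 0.15 × 0.105 = 0.01575
  Supplier S6: 0.06 × 0.08 = 0.0048
  Supplier S2: 0.15 × 0.384 = 0.0576
Total = 0.1021.
The ratio is 0.0576 / 0.01575 (the normalizer cancels) = 3.657.

3.657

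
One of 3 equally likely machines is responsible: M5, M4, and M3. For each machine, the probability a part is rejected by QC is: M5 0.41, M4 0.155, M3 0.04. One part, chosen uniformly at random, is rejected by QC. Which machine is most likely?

M5

With a uniform prior (1/3 each), posterior ∝ likelihood:
  M5: 0.41
  M4: 0.155
  M3: 0.04
Sum = 0.605.
Largest term belongs to M5, so M5 is most probable.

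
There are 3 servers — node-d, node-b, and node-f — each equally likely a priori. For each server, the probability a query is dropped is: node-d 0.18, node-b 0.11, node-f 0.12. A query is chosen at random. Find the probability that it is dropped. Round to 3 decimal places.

With a uniform prior (1/3 each), posterior ∝ likelihood:
  node-d: 0.18
  node-b: 0.11
  node-f: 0.12
P(dropped) = (1/3) × (0.18 + 0.11 + 0.12) = 0.41/3 ≈ 0.137.

0.137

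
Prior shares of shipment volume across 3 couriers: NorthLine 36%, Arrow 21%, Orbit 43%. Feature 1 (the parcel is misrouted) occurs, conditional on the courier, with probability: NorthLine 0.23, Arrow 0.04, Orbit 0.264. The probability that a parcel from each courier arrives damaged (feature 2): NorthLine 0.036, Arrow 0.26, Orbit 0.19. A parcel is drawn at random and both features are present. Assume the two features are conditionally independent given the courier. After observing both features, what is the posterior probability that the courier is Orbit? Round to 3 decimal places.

0.807

Unnormalized posteriors (prior × likelihood):
  NorthLine: 0.36 × 0.23 × 0.036 = 0.0029808
  Arrow: 0.21 × 0.04 × 0.26 = 0.002184
  Orbit: 0.43 × 0.264 × 0.19 = 0.0215688
Total = 0.0267336.
P(Orbit | evidence) = 0.0215688 / 0.0267336 ≈ 0.807.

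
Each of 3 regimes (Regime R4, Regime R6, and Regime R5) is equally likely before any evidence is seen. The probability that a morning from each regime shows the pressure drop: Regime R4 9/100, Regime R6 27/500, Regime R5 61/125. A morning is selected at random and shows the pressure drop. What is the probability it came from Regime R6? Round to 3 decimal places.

Since the prior is uniform, the posterior is proportional to the likelihood:
  Regime R4: 0.09
  Regime R6: 0.054
  Regime R5: 0.488
Normalizing constant = 0.632.
P(Regime R6 | evidence) = 0.054 / 0.632 ≈ 0.085.

0.085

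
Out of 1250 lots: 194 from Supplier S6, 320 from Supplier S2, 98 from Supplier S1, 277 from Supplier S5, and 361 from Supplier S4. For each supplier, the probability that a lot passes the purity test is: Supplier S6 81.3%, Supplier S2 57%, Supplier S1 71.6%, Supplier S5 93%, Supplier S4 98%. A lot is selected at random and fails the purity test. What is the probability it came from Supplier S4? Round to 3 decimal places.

0.032

Taking complements, P(off-spec | each) = Supplier S6 0.187, Supplier S2 0.43, Supplier S1 0.284, Supplier S5 0.07, Supplier S4 0.02.
Unnormalized posteriors (prior × likelihood):
  Supplier S6: 0.1552 × 0.187 = 0.0290224
  Supplier S2: 0.256 × 0.43 = 0.11008
  Supplier S1: 0.0784 × 0.284 = 0.0222656
  Supplier S5: 0.2216 × 0.07 = 0.015512
  Supplier S4: 0.2888 × 0.02 = 0.005776
Sum = 0.182656.
P(Supplier S4 | evidence) = 0.005776 / 0.182656 ≈ 0.032.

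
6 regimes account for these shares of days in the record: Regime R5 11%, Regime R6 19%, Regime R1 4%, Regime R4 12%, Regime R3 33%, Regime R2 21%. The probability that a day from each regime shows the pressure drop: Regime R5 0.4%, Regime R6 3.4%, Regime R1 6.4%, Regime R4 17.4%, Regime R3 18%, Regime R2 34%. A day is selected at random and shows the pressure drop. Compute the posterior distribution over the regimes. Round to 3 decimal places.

Unnormalized posteriors (prior × likelihood):
  Regime R5: 0.11 × 0.004 = 0.00044
  Regime R6: 0.19 × 0.034 = 0.00646
  Regime R1: 0.04 × 0.064 = 0.00256
  Regime R4: 0.12 × 0.174 = 0.02088
  Regime R3: 0.33 × 0.18 = 0.0594
  Regime R2: 0.21 × 0.34 = 0.0714
Sum = 0.16114.
P(Regime R5 | drop) = 0.00044/0.16114 ≈ 0.003
P(Regime R6 | drop) = 0.00646/0.16114 ≈ 0.040
P(Regime R1 | drop) = 0.00256/0.16114 ≈ 0.016
P(Regime R4 | drop) = 0.02088/0.16114 ≈ 0.130
P(Regime R3 | drop) = 0.0594/0.16114 ≈ 0.369
P(Regime R2 | drop) = 0.0714/0.16114 ≈ 0.443

Regime R5 0.003, Regime R6 0.040, Regime R1 0.016, Regime R4 0.130, Regime R3 0.369, Regime R2 0.443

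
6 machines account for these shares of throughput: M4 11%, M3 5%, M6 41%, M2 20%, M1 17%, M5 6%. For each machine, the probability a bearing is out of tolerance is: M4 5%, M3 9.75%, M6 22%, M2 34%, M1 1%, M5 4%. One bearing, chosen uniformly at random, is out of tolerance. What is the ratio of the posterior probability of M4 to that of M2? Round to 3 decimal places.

By Bayes' rule, posterior ∝ prior × likelihood:
  M4: 0.11 × 0.05 = 0.0055
  M3: 0.05 × 0.0975 = 0.004875
  M6: 0.41 × 0.22 = 0.0902
  M2: 0.2 × 0.34 = 0.068
  M1: 0.17 × 0.01 = 0.0017
  M5: 0.06 × 0.04 = 0.0024
Total = 0.172675.
The ratio is 0.0055 / 0.068 (the normalizer cancels) = 0.081.

0.081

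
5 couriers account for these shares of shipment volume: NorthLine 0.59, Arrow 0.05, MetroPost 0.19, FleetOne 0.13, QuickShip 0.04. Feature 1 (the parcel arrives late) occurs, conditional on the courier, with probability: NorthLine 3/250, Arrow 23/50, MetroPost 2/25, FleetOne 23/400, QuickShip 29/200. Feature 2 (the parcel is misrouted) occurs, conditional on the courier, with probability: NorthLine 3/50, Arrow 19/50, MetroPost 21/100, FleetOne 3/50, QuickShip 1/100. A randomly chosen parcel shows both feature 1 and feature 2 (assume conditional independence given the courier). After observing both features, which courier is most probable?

Prior × likelihood for each hypothesis:
  NorthLine: 0.59 × 0.012 × 0.06 = 0.0004248
  Arrow: 0.05 × 0.46 × 0.38 = 0.00874
  MetroPost: 0.19 × 0.08 × 0.21 = 0.003192
  FleetOne: 0.13 × 0.0575 × 0.06 = 0.0004485
  QuickShip: 0.04 × 0.145 × 0.01 = 0.000058
Total = 0.0128633.
Largest term belongs to Arrow, so Arrow is most probable.

Arrow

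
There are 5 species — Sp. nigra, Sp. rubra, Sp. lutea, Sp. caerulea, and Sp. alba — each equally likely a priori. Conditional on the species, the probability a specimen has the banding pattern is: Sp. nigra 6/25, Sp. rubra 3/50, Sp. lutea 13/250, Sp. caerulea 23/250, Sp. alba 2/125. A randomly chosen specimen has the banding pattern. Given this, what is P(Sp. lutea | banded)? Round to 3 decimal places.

Since the prior is uniform, the posterior is proportional to the likelihood:
  Sp. nigra: 0.24
  Sp. rubra: 0.06
  Sp. lutea: 0.052
  Sp. caerulea: 0.092
  Sp. alba: 0.016
Sum = 0.46.
P(Sp. lutea | evidence) = 0.052 / 0.46 ≈ 0.113.

0.113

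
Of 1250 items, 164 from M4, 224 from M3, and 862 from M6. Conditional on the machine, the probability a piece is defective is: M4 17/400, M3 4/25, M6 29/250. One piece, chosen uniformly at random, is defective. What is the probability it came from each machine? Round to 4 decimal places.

M4 0.0488, M3 0.2510, M6 0.7002

Unnormalized posteriors (prior × likelihood):
  M4: 0.1312 × 0.0425 = 0.005576
  M3: 0.1792 × 0.16 = 0.028672
  M6: 0.6896 × 0.116 = 0.0799936
Sum = 0.1142416.
P(M4 | defective) = 0.005576/0.1142416 ≈ 0.0488
P(M3 | defective) = 0.028672/0.1142416 ≈ 0.2510
P(M6 | defective) = 0.0799936/0.1142416 ≈ 0.7002
(Check: 0.0488+0.2510+0.7002 = 1.0000.)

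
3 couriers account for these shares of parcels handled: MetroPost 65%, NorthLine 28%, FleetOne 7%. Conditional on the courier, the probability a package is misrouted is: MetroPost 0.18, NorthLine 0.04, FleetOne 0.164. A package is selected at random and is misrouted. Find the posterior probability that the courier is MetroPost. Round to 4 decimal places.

0.8376

Compute prior × likelihood for every hypothesis:
  MetroPost: 0.65 × 0.18 = 0.117
  NorthLine: 0.28 × 0.04 = 0.0112
  FleetOne: 0.07 × 0.164 = 0.01148
Total = 0.13968.
P(MetroPost | evidence) = 0.117 / 0.13968 ≈ 0.8376.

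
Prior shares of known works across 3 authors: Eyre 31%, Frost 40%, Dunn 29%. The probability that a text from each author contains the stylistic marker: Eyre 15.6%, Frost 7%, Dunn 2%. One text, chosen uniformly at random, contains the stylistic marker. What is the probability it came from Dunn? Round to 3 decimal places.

Unnormalized posteriors (prior × likelihood):
  Eyre: 0.31 × 0.156 = 0.04836
  Frost: 0.4 × 0.07 = 0.028
  Dunn: 0.29 × 0.02 = 0.0058
Sum = 0.08216.
P(Dunn | evidence) = 0.0058 / 0.08216 ≈ 0.071.

0.071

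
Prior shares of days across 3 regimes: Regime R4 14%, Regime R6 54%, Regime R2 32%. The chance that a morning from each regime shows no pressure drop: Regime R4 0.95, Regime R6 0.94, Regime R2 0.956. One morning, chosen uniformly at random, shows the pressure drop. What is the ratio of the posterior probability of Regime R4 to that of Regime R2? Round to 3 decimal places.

Taking complements, P(drop | each) = Regime R4 0.05, Regime R6 0.06, Regime R2 0.044.
Compute prior × likelihood for every hypothesis:
  Regime R4: 0.14 × 0.05 = 0.007
  Regime R6: 0.54 × 0.06 = 0.0324
  Regime R2: 0.32 × 0.044 = 0.01408
Normalizing constant = 0.05348.
The ratio is 0.007 / 0.01408 (the normalizer cancels) = 0.497.

0.497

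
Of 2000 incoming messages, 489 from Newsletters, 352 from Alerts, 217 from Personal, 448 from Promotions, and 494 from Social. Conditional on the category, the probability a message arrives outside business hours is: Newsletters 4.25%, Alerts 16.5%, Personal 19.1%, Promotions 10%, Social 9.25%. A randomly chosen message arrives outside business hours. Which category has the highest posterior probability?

Alerts

Prior × likelihood for each hypothesis:
  Newsletters: 0.2445 × 0.0425 = 0.01039125
  Alerts: 0.176 × 0.165 = 0.02904
  Personal: 0.1085 × 0.191 = 0.0207235
  Promotions: 0.224 × 0.1 = 0.0224
  Social: 0.247 × 0.0925 = 0.0228475
Total = 0.10540225.
Largest term belongs to Alerts, so Alerts is most probable.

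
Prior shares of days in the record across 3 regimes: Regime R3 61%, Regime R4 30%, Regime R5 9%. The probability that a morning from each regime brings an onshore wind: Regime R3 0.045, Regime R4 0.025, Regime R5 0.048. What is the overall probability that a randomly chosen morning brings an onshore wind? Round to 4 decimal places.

By Bayes' rule, posterior ∝ prior × likelihood:
  Regime R3: 0.61 × 0.045 = 0.02745
  Regime R4: 0.3 × 0.025 = 0.0075
  Regime R5: 0.09 × 0.048 = 0.00432
P(onshore) = 0.02745 + 0.0075 + 0.00432 = 0.03927 → 0.0393.

0.0393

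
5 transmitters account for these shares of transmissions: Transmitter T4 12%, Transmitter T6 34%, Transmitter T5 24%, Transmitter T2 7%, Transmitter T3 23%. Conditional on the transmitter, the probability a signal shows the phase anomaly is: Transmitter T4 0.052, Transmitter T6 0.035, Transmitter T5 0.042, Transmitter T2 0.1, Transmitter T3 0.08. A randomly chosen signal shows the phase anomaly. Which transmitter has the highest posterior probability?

Prior × likelihood for each hypothesis:
  Transmitter T4: 0.12 × 0.052 = 0.00624
  Transmitter T6: 0.34 × 0.035 = 0.0119
  Transmitter T5: 0.24 × 0.042 = 0.01008
  Transmitter T2: 0.07 × 0.1 = 0.007
  Transmitter T3: 0.23 × 0.08 = 0.0184
Total = 0.05362.
Largest term belongs to Transmitter T3, so Transmitter T3 is most probable.

Transmitter T3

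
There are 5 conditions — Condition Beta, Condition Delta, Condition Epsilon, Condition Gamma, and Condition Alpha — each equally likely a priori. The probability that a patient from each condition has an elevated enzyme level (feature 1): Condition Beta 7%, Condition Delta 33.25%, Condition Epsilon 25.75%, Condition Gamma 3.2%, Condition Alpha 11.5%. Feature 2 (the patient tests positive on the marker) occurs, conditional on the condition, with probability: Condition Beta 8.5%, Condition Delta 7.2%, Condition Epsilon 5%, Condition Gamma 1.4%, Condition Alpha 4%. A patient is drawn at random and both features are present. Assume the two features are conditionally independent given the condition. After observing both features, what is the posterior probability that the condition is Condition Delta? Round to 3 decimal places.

Since the prior is uniform, the posterior is proportional to the likelihood:
  Condition Beta: 0.07 × 0.085 = 0.00595
  Condition Delta: 0.3325 × 0.072 = 0.02394
  Condition Epsilon: 0.2575 × 0.05 = 0.012875
  Condition Gamma: 0.032 × 0.014 = 0.000448
  Condition Alpha: 0.115 × 0.04 = 0.0046
Sum = 0.047813.
P(Condition Delta | evidence) = 0.02394 / 0.047813 ≈ 0.501.

0.501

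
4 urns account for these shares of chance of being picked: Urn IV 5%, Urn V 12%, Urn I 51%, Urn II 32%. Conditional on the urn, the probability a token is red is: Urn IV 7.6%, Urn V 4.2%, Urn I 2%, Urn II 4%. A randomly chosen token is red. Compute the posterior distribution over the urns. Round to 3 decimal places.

Urn IV 0.119, Urn V 0.158, Urn I 0.320, Urn II 0.402

By Bayes' rule, posterior ∝ prior × likelihood:
  Urn IV: 0.05 × 0.076 = 0.0038
  Urn V: 0.12 × 0.042 = 0.00504
  Urn I: 0.51 × 0.02 = 0.0102
  Urn II: 0.32 × 0.04 = 0.0128
Total = 0.03184.
P(Urn IV | red) = 0.0038/0.03184 ≈ 0.119
P(Urn V | red) = 0.00504/0.03184 ≈ 0.158
P(Urn I | red) = 0.0102/0.03184 ≈ 0.320
P(Urn II | red) = 0.0128/0.03184 ≈ 0.402
(Check: 0.119+0.158+0.320+0.402 = 0.999.)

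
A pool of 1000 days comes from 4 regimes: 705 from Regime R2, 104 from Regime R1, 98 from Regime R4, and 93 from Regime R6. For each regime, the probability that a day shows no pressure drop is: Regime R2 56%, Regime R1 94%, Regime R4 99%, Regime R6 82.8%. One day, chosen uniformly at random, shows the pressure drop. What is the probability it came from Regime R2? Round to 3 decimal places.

0.930

Taking complements, P(drop | each) = Regime R2 0.44, Regime R1 0.06, Regime R4 0.01, Regime R6 0.172.
Prior × likelihood for each hypothesis:
  Regime R2: 0.705 × 0.44 = 0.3102
  Regime R1: 0.104 × 0.06 = 0.00624
  Regime R4: 0.098 × 0.01 = 0.00098
  Regime R6: 0.093 × 0.172 = 0.015996
Normalizing constant = 0.333416.
P(Regime R2 | evidence) = 0.3102 / 0.333416 ≈ 0.930.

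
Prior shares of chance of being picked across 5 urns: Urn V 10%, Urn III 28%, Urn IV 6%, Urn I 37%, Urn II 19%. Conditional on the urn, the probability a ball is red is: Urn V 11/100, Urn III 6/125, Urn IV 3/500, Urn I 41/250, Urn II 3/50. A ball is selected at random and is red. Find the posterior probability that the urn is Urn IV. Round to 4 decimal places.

0.0037

Prior × likelihood for each hypothesis:
  Urn V: 0.1 × 0.11 = 0.011
  Urn III: 0.28 × 0.048 = 0.01344
  Urn IV: 0.06 × 0.006 = 0.00036
  Urn I: 0.37 × 0.164 = 0.06068
  Urn II: 0.19 × 0.06 = 0.0114
Normalizing constant = 0.09688.
P(Urn IV | evidence) = 0.00036 / 0.09688 ≈ 0.0037.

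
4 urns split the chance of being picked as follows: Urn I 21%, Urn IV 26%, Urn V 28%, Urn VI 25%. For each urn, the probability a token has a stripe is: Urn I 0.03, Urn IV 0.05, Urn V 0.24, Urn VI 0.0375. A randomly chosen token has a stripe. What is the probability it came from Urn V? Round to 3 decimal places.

Prior × likelihood for each hypothesis:
  Urn I: 0.21 × 0.03 = 0.0063
  Urn IV: 0.26 × 0.05 = 0.013
  Urn V: 0.28 × 0.24 = 0.0672
  Urn VI: 0.25 × 0.0375 = 0.009375
Sum = 0.095875.
P(Urn V | evidence) = 0.0672 / 0.095875 ≈ 0.701.

0.701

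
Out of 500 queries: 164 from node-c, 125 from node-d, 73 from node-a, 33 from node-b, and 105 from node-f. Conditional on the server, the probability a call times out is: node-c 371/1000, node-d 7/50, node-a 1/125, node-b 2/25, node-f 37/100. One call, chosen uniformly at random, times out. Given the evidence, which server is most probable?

node-c

Prior × likelihood for each hypothesis:
  node-c: 0.328 × 0.371 = 0.121688
  node-d: 0.25 × 0.14 = 0.035
  node-a: 0.146 × 0.008 = 0.001168
  node-b: 0.066 × 0.08 = 0.00528
  node-f: 0.21 × 0.37 = 0.0777
Sum = 0.240836.
Largest term belongs to node-c, so node-c is most probable.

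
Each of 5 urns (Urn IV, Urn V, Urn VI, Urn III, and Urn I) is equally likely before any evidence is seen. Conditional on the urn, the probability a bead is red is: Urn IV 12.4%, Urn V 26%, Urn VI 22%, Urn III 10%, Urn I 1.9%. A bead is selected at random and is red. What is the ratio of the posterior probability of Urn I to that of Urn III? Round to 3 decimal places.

Since the prior is uniform, the posterior is proportional to the likelihood:
  Urn IV: 0.124
  Urn V: 0.26
  Urn VI: 0.22
  Urn III: 0.1
  Urn I: 0.019
Total = 0.723.
The ratio is 0.019 / 0.1 (the normalizer cancels) = 0.190.

0.190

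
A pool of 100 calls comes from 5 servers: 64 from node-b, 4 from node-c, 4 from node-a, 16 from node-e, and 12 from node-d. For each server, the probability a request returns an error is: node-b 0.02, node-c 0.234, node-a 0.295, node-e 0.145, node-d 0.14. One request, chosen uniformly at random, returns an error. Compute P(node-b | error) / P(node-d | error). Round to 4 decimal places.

0.7619

Prior × likelihood for each hypothesis:
  node-b: 0.64 × 0.02 = 0.0128
  node-c: 0.04 × 0.234 = 0.00936
  node-a: 0.04 × 0.295 = 0.0118
  node-e: 0.16 × 0.145 = 0.0232
  node-d: 0.12 × 0.14 = 0.0168
Normalizing constant = 0.07396.
The ratio is 0.0128 / 0.0168 (the normalizer cancels) = 0.7619.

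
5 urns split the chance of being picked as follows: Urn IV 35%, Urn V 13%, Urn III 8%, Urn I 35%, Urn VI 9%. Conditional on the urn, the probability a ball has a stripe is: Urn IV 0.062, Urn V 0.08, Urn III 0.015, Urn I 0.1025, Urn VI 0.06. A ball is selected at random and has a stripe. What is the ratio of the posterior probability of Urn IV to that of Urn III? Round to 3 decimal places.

18.083

By Bayes' rule, posterior ∝ prior × likelihood:
  Urn IV: 0.35 × 0.062 = 0.0217
  Urn V: 0.13 × 0.08 = 0.0104
  Urn III: 0.08 × 0.015 = 0.0012
  Urn I: 0.35 × 0.1025 = 0.035875
  Urn VI: 0.09 × 0.06 = 0.0054
Total = 0.074575.
The ratio is 0.0217 / 0.0012 (the normalizer cancels) = 18.083.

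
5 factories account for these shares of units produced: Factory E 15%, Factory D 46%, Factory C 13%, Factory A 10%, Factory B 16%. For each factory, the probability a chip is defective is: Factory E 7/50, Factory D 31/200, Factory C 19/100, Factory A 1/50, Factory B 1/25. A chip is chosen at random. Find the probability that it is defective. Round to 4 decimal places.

Compute prior × likelihood for every hypothesis:
  Factory E: 0.15 × 0.14 = 0.021
  Factory D: 0.46 × 0.155 = 0.0713
  Factory C: 0.13 × 0.19 = 0.0247
  Factory A: 0.1 × 0.02 = 0.002
  Factory B: 0.16 × 0.04 = 0.0064
P(defective) = 0.021 + 0.0713 + 0.0247 + 0.002 + 0.0064 = 0.1254 → 0.1254.

0.1254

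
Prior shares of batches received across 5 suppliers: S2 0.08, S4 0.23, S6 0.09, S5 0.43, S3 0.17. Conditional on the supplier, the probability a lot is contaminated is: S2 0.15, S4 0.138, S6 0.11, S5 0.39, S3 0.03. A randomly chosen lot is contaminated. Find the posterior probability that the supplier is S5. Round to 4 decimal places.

0.7406

By Bayes' rule, posterior ∝ prior × likelihood:
  S2: 0.08 × 0.15 = 0.012
  S4: 0.23 × 0.138 = 0.03174
  S6: 0.09 × 0.11 = 0.0099
  S5: 0.43 × 0.39 = 0.1677
  S3: 0.17 × 0.03 = 0.0051
Sum = 0.22644.
P(S5 | evidence) = 0.1677 / 0.22644 ≈ 0.7406.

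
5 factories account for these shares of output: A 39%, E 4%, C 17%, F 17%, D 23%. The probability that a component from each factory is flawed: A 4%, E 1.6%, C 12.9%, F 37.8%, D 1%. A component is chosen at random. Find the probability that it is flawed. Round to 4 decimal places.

Prior × likelihood for each hypothesis:
  A: 0.39 × 0.04 = 0.0156
  E: 0.04 × 0.016 = 0.00064
  C: 0.17 × 0.129 = 0.02193
  F: 0.17 × 0.378 = 0.06426
  D: 0.23 × 0.01 = 0.0023
P(flawed) = 0.0156 + 0.00064 + 0.02193 + 0.06426 + 0.0023 = 0.10473 → 0.1047.

0.1047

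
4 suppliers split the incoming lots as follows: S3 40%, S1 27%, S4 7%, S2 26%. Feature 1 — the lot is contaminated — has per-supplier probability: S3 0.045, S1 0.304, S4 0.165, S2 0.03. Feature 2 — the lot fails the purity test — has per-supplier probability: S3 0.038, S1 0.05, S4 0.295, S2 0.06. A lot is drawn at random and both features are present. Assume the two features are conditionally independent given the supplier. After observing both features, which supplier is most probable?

By Bayes' rule, posterior ∝ prior × likelihood:
  S3: 0.4 × 0.045 × 0.038 = 0.000684
  S1: 0.27 × 0.304 × 0.05 = 0.004104
  S4: 0.07 × 0.165 × 0.295 = 0.00340725
  S2: 0.26 × 0.03 × 0.06 = 0.000468
Normalizing constant = 0.00866325.
Largest term belongs to S1, so S1 is most probable.

S1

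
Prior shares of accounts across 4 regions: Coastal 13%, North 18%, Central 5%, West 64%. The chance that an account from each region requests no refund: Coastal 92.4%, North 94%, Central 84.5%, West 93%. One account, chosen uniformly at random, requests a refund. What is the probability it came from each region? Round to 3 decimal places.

Taking complements, P(refund | each) = Coastal 0.076, North 0.06, Central 0.155, West 0.07.
By Bayes' rule, posterior ∝ prior × likelihood:
  Coastal: 0.13 × 0.076 = 0.00988
  North: 0.18 × 0.06 = 0.0108
  Central: 0.05 × 0.155 = 0.00775
  West: 0.64 × 0.07 = 0.0448
Normalizing constant = 0.07323.
P(Coastal | refund) = 0.00988/0.07323 ≈ 0.135
P(North | refund) = 0.0108/0.07323 ≈ 0.147
P(Central | refund) = 0.00775/0.07323 ≈ 0.106
P(West | refund) = 0.0448/0.07323 ≈ 0.612
(Check: 0.135+0.147+0.106+0.612 = 1.000.)

Coastal 0.135, North 0.147, Central 0.106, West 0.612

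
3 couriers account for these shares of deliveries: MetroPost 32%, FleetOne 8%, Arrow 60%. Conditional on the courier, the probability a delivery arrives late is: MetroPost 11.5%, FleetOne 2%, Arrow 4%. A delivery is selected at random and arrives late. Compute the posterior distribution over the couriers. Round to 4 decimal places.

MetroPost 0.5897, FleetOne 0.0256, Arrow 0.3846

Unnormalized posteriors (prior × likelihood):
  MetroPost: 0.32 × 0.115 = 0.0368
  FleetOne: 0.08 × 0.02 = 0.0016
  Arrow: 0.6 × 0.04 = 0.024
Normalizing constant = 0.0624.
P(MetroPost | late) = 0.0368/0.0624 ≈ 0.5897
P(FleetOne | late) = 0.0016/0.0624 ≈ 0.0256
P(Arrow | late) = 0.024/0.0624 ≈ 0.3846
(Check: 0.5897+0.0256+0.3846 = 0.9999.)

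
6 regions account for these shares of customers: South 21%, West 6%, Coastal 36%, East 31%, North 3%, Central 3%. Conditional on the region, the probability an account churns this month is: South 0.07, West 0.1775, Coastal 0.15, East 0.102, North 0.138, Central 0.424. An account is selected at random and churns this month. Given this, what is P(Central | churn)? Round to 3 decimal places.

Prior × likelihood for each hypothesis:
  South: 0.21 × 0.07 = 0.0147
  West: 0.06 × 0.1775 = 0.01065
  Coastal: 0.36 × 0.15 = 0.054
  East: 0.31 × 0.102 = 0.03162
  North: 0.03 × 0.138 = 0.00414
  Central: 0.03 × 0.424 = 0.01272
Total = 0.12783.
P(Central | evidence) = 0.01272 / 0.12783 ≈ 0.100.

0.100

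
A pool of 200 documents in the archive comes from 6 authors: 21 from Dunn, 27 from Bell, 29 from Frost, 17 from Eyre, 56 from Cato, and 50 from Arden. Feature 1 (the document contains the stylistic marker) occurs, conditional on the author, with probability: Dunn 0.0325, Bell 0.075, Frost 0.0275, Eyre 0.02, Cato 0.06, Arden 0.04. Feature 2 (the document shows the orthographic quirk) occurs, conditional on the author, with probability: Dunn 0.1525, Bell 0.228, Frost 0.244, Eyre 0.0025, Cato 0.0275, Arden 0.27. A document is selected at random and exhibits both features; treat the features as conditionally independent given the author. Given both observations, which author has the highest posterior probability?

By Bayes' rule, posterior ∝ prior × likelihood:
  Dunn: 0.105 × 0.0325 × 0.1525 = 0.00052040625
  Bell: 0.135 × 0.075 × 0.228 = 0.0023085
  Frost: 0.145 × 0.0275 × 0.244 = 0.00097295
  Eyre: 0.085 × 0.02 × 0.0025 = 0.00000425
  Cato: 0.28 × 0.06 × 0.0275 = 0.000462
  Arden: 0.25 × 0.04 × 0.27 = 0.0027
Total = 0.00696810625.
Largest term belongs to Arden, so Arden is most probable.

Arden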